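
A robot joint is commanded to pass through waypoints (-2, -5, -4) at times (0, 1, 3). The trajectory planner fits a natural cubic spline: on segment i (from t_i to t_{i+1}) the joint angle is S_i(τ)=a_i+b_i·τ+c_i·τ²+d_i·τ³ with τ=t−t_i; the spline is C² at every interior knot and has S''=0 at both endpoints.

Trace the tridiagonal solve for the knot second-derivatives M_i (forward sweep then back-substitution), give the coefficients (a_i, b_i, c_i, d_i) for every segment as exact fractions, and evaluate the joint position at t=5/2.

Δ: Δ0=-3, Δ1=1/2
row 1: diag=6, rhs=21; c'=1/3, d'=7/2
back: M1=7/2
M: M0=0, M1=7/2, M2=0
seg 0: a=-2, c=M0/2=0, d=(M1−M0)/(6·1)=7/12, b=Δ0−h0·(2M0+M1)/6=-43/12
seg 1: a=-5, c=M1/2=7/4, d=(M2−M1)/(6·2)=-7/24, b=Δ1−h1·(2M1+M2)/6=-11/6
t_q=5/2 → seg 1, τ=3/2; S=-5+-11/6·τ+7/4·τ²+-7/24·τ³=-307/64

  seg 0: a=-2 b=-43/12 c=0 d=7/12
  seg 1: a=-5 b=-11/6 c=7/4 d=-7/24
S(5/2) = -307/64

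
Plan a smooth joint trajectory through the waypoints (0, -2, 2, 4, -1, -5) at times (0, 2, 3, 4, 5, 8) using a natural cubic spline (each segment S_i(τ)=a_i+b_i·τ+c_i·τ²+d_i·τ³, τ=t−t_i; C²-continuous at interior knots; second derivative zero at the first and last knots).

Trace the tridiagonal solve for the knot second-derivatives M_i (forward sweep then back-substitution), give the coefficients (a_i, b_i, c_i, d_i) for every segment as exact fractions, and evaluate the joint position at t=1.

Δ: Δ0=-1, Δ1=4, Δ2=2, Δ3=-5, Δ4=-4/3
row 1: diag=6, rhs=30; c'=1/6, d'=5
row 2: denom=4−1·1/6=23/6; d'=(-12−1·5)/(23/6)=-102/23
row 3: denom=4−1·6/23=86/23; d'=(-42−1·-102/23)/(86/23)=-432/43
row 4: denom=8−1·23/86=665/86; d'=(22−1·-432/43)/(665/86)=2756/665
back: M4=2756/665
back: M3=-432/43−23/86·2756/665=-7418/665
back: M2=-102/23−6/23·-7418/665=-1014/665
back: M1=5−1/6·-1014/665=3494/665
M: M0=0, M1=3494/665, M2=-1014/665, M3=-7418/665, M4=2756/665, M5=0
seg 0: a=0, c=M0/2=0, d=(M1−M0)/(6·2)=1747/3990, b=Δ0−h0·(2M0+M1)/6=-5489/1995
seg 1: a=-2, c=M1/2=1747/665, d=(M2−M1)/(6·1)=-322/285, b=Δ1−h1·(2M1+M2)/6=4993/1995
seg 2: a=2, c=M2/2=-507/665, d=(M3−M2)/(6·1)=-3202/1995, b=Δ2−h2·(2M2+M3)/6=8713/1995
seg 3: a=4, c=M3/2=-3709/665, d=(M4−M3)/(6·1)=5087/1995, b=Δ3−h3·(2M3+M4)/6=-787/399
seg 4: a=-1, c=M4/2=1378/665, d=(M5−M4)/(6·3)=-1378/5985, b=Δ4−h4·(2M4+M5)/6=-10928/1995
t_q=1 → seg 0, τ=1; S=0+-5489/1995·τ+0·τ²+1747/3990·τ³=-3077/1330

  seg 0: a=0 b=-5489/1995 c=0 d=1747/3990
  seg 1: a=-2 b=4993/1995 c=1747/665 d=-322/285
  seg 2: a=2 b=8713/1995 c=-507/665 d=-3202/1995
  seg 3: a=4 b=-787/399 c=-3709/665 d=5087/1995
  seg 4: a=-1 b=-10928/1995 c=1378/665 d=-1378/5985
S(1) = -3077/1330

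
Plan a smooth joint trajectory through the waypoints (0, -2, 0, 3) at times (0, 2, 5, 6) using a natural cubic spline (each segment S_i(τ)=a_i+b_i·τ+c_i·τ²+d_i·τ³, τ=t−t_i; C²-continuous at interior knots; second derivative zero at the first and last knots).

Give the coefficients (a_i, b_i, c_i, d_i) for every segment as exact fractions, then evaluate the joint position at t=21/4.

Δ: Δ0=-1, Δ1=2/3, Δ2=3
row 1: diag=10, rhs=10; c'=3/10, d'=1
row 2: denom=8−3·3/10=71/10; d'=(14−3·1)/(71/10)=110/71
back: M2=110/71
back: M1=1−3/10·110/71=38/71
M: M0=0, M1=38/71, M2=110/71, M3=0
seg 0: a=0, c=M0/2=0, d=(M1−M0)/(6·2)=19/426, b=Δ0−h0·(2M0+M1)/6=-251/213
seg 1: a=-2, c=M1/2=19/71, d=(M2−M1)/(6·3)=4/71, b=Δ1−h1·(2M1+M2)/6=-137/213
seg 2: a=0, c=M2/2=55/71, d=(M3−M2)/(6·1)=-55/213, b=Δ2−h2·(2M2+M3)/6=529/213
t_q=21/4 → seg 2, τ=1/4; S=0+529/213·τ+55/71·τ²+-55/213·τ³=3023/4544

  seg 0: a=0 b=-251/213 c=0 d=19/426
  seg 1: a=-2 b=-137/213 c=19/71 d=4/71
  seg 2: a=0 b=529/213 c=55/71 d=-55/213
S(21/4) = 3023/4544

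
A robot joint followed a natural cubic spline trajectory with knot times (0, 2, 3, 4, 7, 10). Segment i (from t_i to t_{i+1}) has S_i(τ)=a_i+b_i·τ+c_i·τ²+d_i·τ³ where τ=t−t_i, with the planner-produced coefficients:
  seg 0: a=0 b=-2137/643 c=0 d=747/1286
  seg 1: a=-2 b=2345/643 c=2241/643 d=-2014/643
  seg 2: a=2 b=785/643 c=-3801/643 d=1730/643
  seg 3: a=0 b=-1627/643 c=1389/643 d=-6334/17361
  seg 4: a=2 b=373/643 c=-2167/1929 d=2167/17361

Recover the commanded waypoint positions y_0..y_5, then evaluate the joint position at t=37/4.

y_0 = S_0(0) = a_0 = 0
y_1 = S_1(0) = a_1 = -2
y_2 = S_2(0) = a_2 = 2
y_3 = S_3(0) = a_3 = 0
y_4 = S_4(0) = a_4 = 2
y_5 = S_4(3) = -3
t_q=37/4 is in segment 4 (τ=9/4); S_4(τ)=-39511/41152

y_0=0 y_1=-2 y_2=2 y_3=0 y_4=2 y_5=-3
S(37/4) = -39511/41152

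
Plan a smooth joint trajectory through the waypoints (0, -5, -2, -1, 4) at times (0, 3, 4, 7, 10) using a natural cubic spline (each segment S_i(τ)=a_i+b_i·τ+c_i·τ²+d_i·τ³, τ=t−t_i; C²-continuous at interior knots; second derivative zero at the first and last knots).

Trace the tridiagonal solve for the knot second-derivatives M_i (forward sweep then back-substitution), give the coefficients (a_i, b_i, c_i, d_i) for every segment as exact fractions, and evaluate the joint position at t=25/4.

Δ: Δ0=-5/3, Δ1=3, Δ2=1/3, Δ3=5/3
row 1: diag=8, rhs=28; c'=1/8, d'=7/2
row 2: denom=8−1·1/8=63/8; d'=(-16−1·7/2)/(63/8)=-52/21
row 3: denom=12−3·8/21=76/7; d'=(8−3·-52/21)/(76/7)=27/19
back: M3=27/19
back: M2=-52/21−8/21·27/19=-172/57
back: M1=7/2−1/8·-172/57=221/57
M: M0=0, M1=221/57, M2=-172/57, M3=27/19, M4=0
seg 0: a=0, c=M0/2=0, d=(M1−M0)/(6·3)=221/1026, b=Δ0−h0·(2M0+M1)/6=-137/38
seg 1: a=-5, c=M1/2=221/114, d=(M2−M1)/(6·1)=-131/114, b=Δ1−h1·(2M1+M2)/6=42/19
seg 2: a=-2, c=M2/2=-86/57, d=(M3−M2)/(6·3)=253/1026, b=Δ2−h2·(2M2+M3)/6=301/114
seg 3: a=-1, c=M3/2=27/38, d=(M4−M3)/(6·3)=-3/38, b=Δ3−h3·(2M3+M4)/6=14/57
t_q=25/4 → seg 2, τ=9/4; S=-2+301/114·τ+-86/57·τ²+253/1026·τ³=-2161/2432

  seg 0: a=0 b=-137/38 c=0 d=221/1026
  seg 1: a=-5 b=42/19 c=221/114 d=-131/114
  seg 2: a=-2 b=301/114 c=-86/57 d=253/1026
  seg 3: a=-1 b=14/57 c=27/38 d=-3/38
S(25/4) = -2161/2432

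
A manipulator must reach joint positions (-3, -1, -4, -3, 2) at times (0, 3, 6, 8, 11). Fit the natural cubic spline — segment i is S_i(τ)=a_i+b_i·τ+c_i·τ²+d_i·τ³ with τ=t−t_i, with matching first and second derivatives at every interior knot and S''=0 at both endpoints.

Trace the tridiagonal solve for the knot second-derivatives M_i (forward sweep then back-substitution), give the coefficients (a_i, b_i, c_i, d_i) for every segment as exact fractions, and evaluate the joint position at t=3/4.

Δ: Δ0=2/3, Δ1=-1, Δ2=1/2, Δ3=5/3
row 1: diag=12, rhs=-10; c'=1/4, d'=-5/6
row 2: denom=10−3·1/4=37/4; d'=(9−3·-5/6)/(37/4)=46/37
row 3: denom=10−2·8/37=354/37; d'=(7−2·46/37)/(354/37)=167/354
back: M3=167/354
back: M2=46/37−8/37·167/354=202/177
back: M1=-5/6−1/4·202/177=-66/59
M: M0=0, M1=-66/59, M2=202/177, M3=167/354, M4=0
seg 0: a=-3, c=M0/2=0, d=(M1−M0)/(6·3)=-11/177, b=Δ0−h0·(2M0+M1)/6=217/177
seg 1: a=-1, c=M1/2=-33/59, d=(M2−M1)/(6·3)=200/1593, b=Δ1−h1·(2M1+M2)/6=-80/177
seg 2: a=-4, c=M2/2=101/177, d=(M3−M2)/(6·2)=-79/1416, b=Δ2−h2·(2M2+M3)/6=-74/177
seg 3: a=-3, c=M3/2=167/708, d=(M4−M3)/(6·3)=-167/6372, b=Δ3−h3·(2M3+M4)/6=141/118
t_q=3/4 → seg 0, τ=3/4; S=-3+217/177·τ+0·τ²+-11/177·τ³=-7955/3776

  seg 0: a=-3 b=217/177 c=0 d=-11/177
  seg 1: a=-1 b=-80/177 c=-33/59 d=200/1593
  seg 2: a=-4 b=-74/177 c=101/177 d=-79/1416
  seg 3: a=-3 b=141/118 c=167/708 d=-167/6372
S(3/4) = -7955/3776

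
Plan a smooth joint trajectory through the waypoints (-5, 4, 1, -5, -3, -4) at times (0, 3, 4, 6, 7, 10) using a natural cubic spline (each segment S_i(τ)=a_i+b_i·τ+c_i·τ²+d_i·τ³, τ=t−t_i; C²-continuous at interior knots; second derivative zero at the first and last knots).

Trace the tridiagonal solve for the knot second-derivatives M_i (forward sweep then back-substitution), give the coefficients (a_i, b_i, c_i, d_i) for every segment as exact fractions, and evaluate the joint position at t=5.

Δ: Δ0=3, Δ1=-3, Δ2=-3, Δ3=2, Δ4=-1/3
row 1: diag=8, rhs=-36; c'=1/8, d'=-9/2
row 2: denom=6−1·1/8=47/8; d'=(0−1·-9/2)/(47/8)=36/47
row 3: denom=6−2·16/47=250/47; d'=(30−2·36/47)/(250/47)=669/125
row 4: denom=8−1·47/250=1953/250; d'=(-14−1·669/125)/(1953/250)=-4838/1953
back: M4=-4838/1953
back: M3=669/125−47/250·-4838/1953=11362/1953
back: M2=36/47−16/47·11362/1953=-2372/1953
back: M1=-9/2−1/8·-2372/1953=-8492/1953
M: M0=0, M1=-8492/1953, M2=-2372/1953, M3=11362/1953, M4=-4838/1953, M5=0
seg 0: a=-5, c=M0/2=0, d=(M1−M0)/(6·3)=-4246/17577, b=Δ0−h0·(2M0+M1)/6=10105/1953
seg 1: a=4, c=M1/2=-4246/1953, d=(M2−M1)/(6·1)=340/651, b=Δ1−h1·(2M1+M2)/6=-2633/1953
seg 2: a=1, c=M2/2=-1186/1953, d=(M3−M2)/(6·2)=109/186, b=Δ2−h2·(2M2+M3)/6=-8065/1953
seg 3: a=-5, c=M3/2=5681/1953, d=(M4−M3)/(6·1)=-300/217, b=Δ3−h3·(2M3+M4)/6=925/1953
seg 4: a=-3, c=M4/2=-2419/1953, d=(M5−M4)/(6·3)=2419/17577, b=Δ4−h4·(2M4+M5)/6=4187/1953
t_q=5 → seg 2, τ=1; S=1+-8065/1953·τ+-1186/1953·τ²+109/186·τ³=-397/126

  seg 0: a=-5 b=10105/1953 c=0 d=-4246/17577
  seg 1: a=4 b=-2633/1953 c=-4246/1953 d=340/651
  seg 2: a=1 b=-8065/1953 c=-1186/1953 d=109/186
  seg 3: a=-5 b=925/1953 c=5681/1953 d=-300/217
  seg 4: a=-3 b=4187/1953 c=-2419/1953 d=2419/17577
S(5) = -397/126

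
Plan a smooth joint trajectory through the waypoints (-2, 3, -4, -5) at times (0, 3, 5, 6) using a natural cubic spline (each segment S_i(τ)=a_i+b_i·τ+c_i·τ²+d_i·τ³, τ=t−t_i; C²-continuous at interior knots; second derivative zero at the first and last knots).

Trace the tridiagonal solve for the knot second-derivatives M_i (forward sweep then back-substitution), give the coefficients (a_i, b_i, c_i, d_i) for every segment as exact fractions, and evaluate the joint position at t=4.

Δ: Δ0=5/3, Δ1=-7/2, Δ2=-1
row 1: diag=10, rhs=-31; c'=1/5, d'=-31/10
row 2: denom=6−2·1/5=28/5; d'=(15−2·-31/10)/(28/5)=53/14
back: M2=53/14
back: M1=-31/10−1/5·53/14=-27/7
M: M0=0, M1=-27/7, M2=53/14, M3=0
seg 0: a=-2, c=M0/2=0, d=(M1−M0)/(6·3)=-3/14, b=Δ0−h0·(2M0+M1)/6=151/42
seg 1: a=3, c=M1/2=-27/14, d=(M2−M1)/(6·2)=107/168, b=Δ1−h1·(2M1+M2)/6=-46/21
seg 2: a=-4, c=M2/2=53/28, d=(M3−M2)/(6·1)=-53/84, b=Δ2−h2·(2M2+M3)/6=-95/42
t_q=4 → seg 1, τ=1; S=3+-46/21·τ+-27/14·τ²+107/168·τ³=-27/56

  seg 0: a=-2 b=151/42 c=0 d=-3/14
  seg 1: a=3 b=-46/21 c=-27/14 d=107/168
  seg 2: a=-4 b=-95/42 c=53/28 d=-53/84
S(4) = -27/56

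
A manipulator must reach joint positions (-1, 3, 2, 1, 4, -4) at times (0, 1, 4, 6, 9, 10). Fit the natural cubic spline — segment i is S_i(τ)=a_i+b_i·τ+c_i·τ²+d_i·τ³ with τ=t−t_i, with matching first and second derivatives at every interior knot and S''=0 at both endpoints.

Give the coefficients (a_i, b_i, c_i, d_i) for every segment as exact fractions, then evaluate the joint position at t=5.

  seg 0: a=-1 b=14539/3190 c=0 d=-1779/3190
  seg 1: a=3 b=4601/1595 c=-5337/3190 d=1567/7830
  seg 2: a=2 b=-5583/3190 c=613/4785 d=41/165
  seg 3: a=1 b=16691/9570 c=7747/4785 d=-4873/7830
  seg 4: a=4 b=-25577/4785 c=-12703/3190 d=12703/9570
S(5) = 109/174

Δ: Δ0=4, Δ1=-1/3, Δ2=-1/2, Δ3=1, Δ4=-8
row 1: diag=8, rhs=-26; c'=3/8, d'=-13/4
row 2: denom=10−3·3/8=71/8; d'=(-1−3·-13/4)/(71/8)=70/71
row 3: denom=10−2·16/71=678/71; d'=(9−2·70/71)/(678/71)=499/678
row 4: denom=8−3·71/226=1595/226; d'=(-54−3·499/678)/(1595/226)=-12703/1595
back: M4=-12703/1595
back: M3=499/678−71/226·-12703/1595=15494/4785
back: M2=70/71−16/71·15494/4785=1226/4785
back: M1=-13/4−3/8·1226/4785=-5337/1595
M: M0=0, M1=-5337/1595, M2=1226/4785, M3=15494/4785, M4=-12703/1595, M5=0
seg 0: a=-1, c=M0/2=0, d=(M1−M0)/(6·1)=-1779/3190, b=Δ0−h0·(2M0+M1)/6=14539/3190
seg 1: a=3, c=M1/2=-5337/3190, d=(M2−M1)/(6·3)=1567/7830, b=Δ1−h1·(2M1+M2)/6=4601/1595
seg 2: a=2, c=M2/2=613/4785, d=(M3−M2)/(6·2)=41/165, b=Δ2−h2·(2M2+M3)/6=-5583/3190
seg 3: a=1, c=M3/2=7747/4785, d=(M4−M3)/(6·3)=-4873/7830, b=Δ3−h3·(2M3+M4)/6=16691/9570
seg 4: a=4, c=M4/2=-12703/3190, d=(M5−M4)/(6·1)=12703/9570, b=Δ4−h4·(2M4+M5)/6=-25577/4785
t_q=5 → seg 2, τ=1; S=2+-5583/3190·τ+613/4785·τ²+41/165·τ³=109/174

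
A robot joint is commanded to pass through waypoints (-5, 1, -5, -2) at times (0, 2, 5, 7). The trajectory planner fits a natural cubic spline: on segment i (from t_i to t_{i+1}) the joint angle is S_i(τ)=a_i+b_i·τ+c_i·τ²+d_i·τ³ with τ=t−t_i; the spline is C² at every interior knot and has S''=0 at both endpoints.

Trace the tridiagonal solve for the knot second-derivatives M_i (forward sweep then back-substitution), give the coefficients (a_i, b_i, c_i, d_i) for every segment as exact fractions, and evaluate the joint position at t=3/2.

Δ: Δ0=3, Δ1=-2, Δ2=3/2
row 1: diag=10, rhs=-30; c'=3/10, d'=-3
row 2: denom=10−3·3/10=91/10; d'=(21−3·-3)/(91/10)=300/91
back: M2=300/91
back: M1=-3−3/10·300/91=-363/91
M: M0=0, M1=-363/91, M2=300/91, M3=0
seg 0: a=-5, c=M0/2=0, d=(M1−M0)/(6·2)=-121/364, b=Δ0−h0·(2M0+M1)/6=394/91
seg 1: a=1, c=M1/2=-363/182, d=(M2−M1)/(6·3)=17/42, b=Δ1−h1·(2M1+M2)/6=31/91
seg 2: a=-5, c=M2/2=150/91, d=(M3−M2)/(6·2)=-25/91, b=Δ2−h2·(2M2+M3)/6=-127/182
t_q=3/2 → seg 0, τ=3/2; S=-5+394/91·τ+0·τ²+-121/364·τ³=155/416

  seg 0: a=-5 b=394/91 c=0 d=-121/364
  seg 1: a=1 b=31/91 c=-363/182 d=17/42
  seg 2: a=-5 b=-127/182 c=150/91 d=-25/91
S(3/2) = 155/416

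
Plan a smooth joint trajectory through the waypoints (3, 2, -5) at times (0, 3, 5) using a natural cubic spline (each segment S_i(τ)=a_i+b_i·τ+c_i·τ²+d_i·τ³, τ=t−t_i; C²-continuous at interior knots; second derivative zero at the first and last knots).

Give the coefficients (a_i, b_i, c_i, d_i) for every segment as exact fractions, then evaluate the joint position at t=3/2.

  seg 0: a=3 b=37/60 c=0 d=-19/180
  seg 1: a=2 b=-67/30 c=-19/20 d=19/120
S(3/2) = 571/160

Δ: Δ0=-1/3, Δ1=-7/2
row 1: diag=10, rhs=-19; c'=1/5, d'=-19/10
back: M1=-19/10
M: M0=0, M1=-19/10, M2=0
seg 0: a=3, c=M0/2=0, d=(M1−M0)/(6·3)=-19/180, b=Δ0−h0·(2M0+M1)/6=37/60
seg 1: a=2, c=M1/2=-19/20, d=(M2−M1)/(6·2)=19/120, b=Δ1−h1·(2M1+M2)/6=-67/30
t_q=3/2 → seg 0, τ=3/2; S=3+37/60·τ+0·τ²+-19/180·τ³=571/160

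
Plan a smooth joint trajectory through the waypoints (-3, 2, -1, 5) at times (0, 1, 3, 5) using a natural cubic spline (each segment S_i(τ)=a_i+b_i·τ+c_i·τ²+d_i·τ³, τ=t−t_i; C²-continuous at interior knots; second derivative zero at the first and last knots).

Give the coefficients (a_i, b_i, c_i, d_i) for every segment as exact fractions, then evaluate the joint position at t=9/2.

  seg 0: a=-3 b=281/44 c=0 d=-61/44
  seg 1: a=2 b=49/22 c=-183/44 d=101/88
  seg 2: a=-1 b=-7/11 c=30/11 d=-5/11
S(9/2) = 233/88

Δ: Δ0=5, Δ1=-3/2, Δ2=3
row 1: diag=6, rhs=-39; c'=1/3, d'=-13/2
row 2: denom=8−2·1/3=22/3; d'=(27−2·-13/2)/(22/3)=60/11
back: M2=60/11
back: M1=-13/2−1/3·60/11=-183/22
M: M0=0, M1=-183/22, M2=60/11, M3=0
seg 0: a=-3, c=M0/2=0, d=(M1−M0)/(6·1)=-61/44, b=Δ0−h0·(2M0+M1)/6=281/44
seg 1: a=2, c=M1/2=-183/44, d=(M2−M1)/(6·2)=101/88, b=Δ1−h1·(2M1+M2)/6=49/22
seg 2: a=-1, c=M2/2=30/11, d=(M3−M2)/(6·2)=-5/11, b=Δ2−h2·(2M2+M3)/6=-7/11
t_q=9/2 → seg 2, τ=3/2; S=-1+-7/11·τ+30/11·τ²+-5/11·τ³=233/88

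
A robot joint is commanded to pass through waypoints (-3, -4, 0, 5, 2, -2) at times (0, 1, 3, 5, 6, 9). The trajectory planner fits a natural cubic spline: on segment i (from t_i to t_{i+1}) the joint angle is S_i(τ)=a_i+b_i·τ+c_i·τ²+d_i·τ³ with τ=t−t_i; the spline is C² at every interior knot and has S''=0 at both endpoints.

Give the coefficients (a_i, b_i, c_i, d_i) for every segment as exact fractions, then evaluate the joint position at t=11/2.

  seg 0: a=-3 b=-8035/5628 c=0 d=2407/5628
  seg 1: a=-4 b=-407/2814 c=2407/1876 d=-593/5628
  seg 2: a=0 b=10477/2814 c=1221/1876 d=-1015/1608
  seg 3: a=5 b=-1756/1407 c=-1471/469 d=1948/1407
  seg 4: a=2 b=-4738/1407 c=477/469 d=-53/469
S(11/2) = 1009/268

Δ: Δ0=-1, Δ1=2, Δ2=5/2, Δ3=-3, Δ4=-4/3
row 1: diag=6, rhs=18; c'=1/3, d'=3
row 2: denom=8−2·1/3=22/3; d'=(3−2·3)/(22/3)=-9/22
row 3: denom=6−2·3/11=60/11; d'=(-33−2·-9/22)/(60/11)=-59/10
row 4: denom=8−1·11/60=469/60; d'=(10−1·-59/10)/(469/60)=954/469
back: M4=954/469
back: M3=-59/10−11/60·954/469=-2942/469
back: M2=-9/22−3/11·-2942/469=1221/938
back: M1=3−1/3·1221/938=2407/938
M: M0=0, M1=2407/938, M2=1221/938, M3=-2942/469, M4=954/469, M5=0
seg 0: a=-3, c=M0/2=0, d=(M1−M0)/(6·1)=2407/5628, b=Δ0−h0·(2M0+M1)/6=-8035/5628
seg 1: a=-4, c=M1/2=2407/1876, d=(M2−M1)/(6·2)=-593/5628, b=Δ1−h1·(2M1+M2)/6=-407/2814
seg 2: a=0, c=M2/2=1221/1876, d=(M3−M2)/(6·2)=-1015/1608, b=Δ2−h2·(2M2+M3)/6=10477/2814
seg 3: a=5, c=M3/2=-1471/469, d=(M4−M3)/(6·1)=1948/1407, b=Δ3−h3·(2M3+M4)/6=-1756/1407
seg 4: a=2, c=M4/2=477/469, d=(M5−M4)/(6·3)=-53/469, b=Δ4−h4·(2M4+M5)/6=-4738/1407
t_q=11/2 → seg 3, τ=1/2; S=5+-1756/1407·τ+-1471/469·τ²+1948/1407·τ³=1009/268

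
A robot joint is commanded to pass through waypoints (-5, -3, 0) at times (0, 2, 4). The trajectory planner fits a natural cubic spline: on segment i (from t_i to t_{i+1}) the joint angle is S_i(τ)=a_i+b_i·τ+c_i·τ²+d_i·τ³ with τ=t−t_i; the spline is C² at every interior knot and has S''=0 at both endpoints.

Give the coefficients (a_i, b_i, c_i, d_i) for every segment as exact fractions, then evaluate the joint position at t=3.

Δ: Δ0=1, Δ1=3/2
row 1: diag=8, rhs=3; c'=1/4, d'=3/8
back: M1=3/8
M: M0=0, M1=3/8, M2=0
seg 0: a=-5, c=M0/2=0, d=(M1−M0)/(6·2)=1/32, b=Δ0−h0·(2M0+M1)/6=7/8
seg 1: a=-3, c=M1/2=3/16, d=(M2−M1)/(6·2)=-1/32, b=Δ1−h1·(2M1+M2)/6=5/4
t_q=3 → seg 1, τ=1; S=-3+5/4·τ+3/16·τ²+-1/32·τ³=-51/32

  seg 0: a=-5 b=7/8 c=0 d=1/32
  seg 1: a=-3 b=5/4 c=3/16 d=-1/32
S(3) = -51/32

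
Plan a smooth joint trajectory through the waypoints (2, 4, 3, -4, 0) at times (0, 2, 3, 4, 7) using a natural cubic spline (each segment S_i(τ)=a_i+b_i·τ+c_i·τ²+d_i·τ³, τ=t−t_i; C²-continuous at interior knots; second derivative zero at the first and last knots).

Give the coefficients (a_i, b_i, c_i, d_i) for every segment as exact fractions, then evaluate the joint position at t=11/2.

Δ: Δ0=1, Δ1=-1, Δ2=-7, Δ3=4/3
row 1: diag=6, rhs=-12; c'=1/6, d'=-2
row 2: denom=4−1·1/6=23/6; d'=(-36−1·-2)/(23/6)=-204/23
row 3: denom=8−1·6/23=178/23; d'=(50−1·-204/23)/(178/23)=677/89
back: M3=677/89
back: M2=-204/23−6/23·677/89=-966/89
back: M1=-2−1/6·-966/89=-17/89
M: M0=0, M1=-17/89, M2=-966/89, M3=677/89, M4=0
seg 0: a=2, c=M0/2=0, d=(M1−M0)/(6·2)=-17/1068, b=Δ0−h0·(2M0+M1)/6=284/267
seg 1: a=4, c=M1/2=-17/178, d=(M2−M1)/(6·1)=-949/534, b=Δ1−h1·(2M1+M2)/6=233/267
seg 2: a=3, c=M2/2=-483/89, d=(M3−M2)/(6·1)=1643/534, b=Δ2−h2·(2M2+M3)/6=-2483/534
seg 3: a=-4, c=M3/2=677/178, d=(M4−M3)/(6·3)=-677/1602, b=Δ3−h3·(2M3+M4)/6=-1675/267
t_q=11/2 → seg 3, τ=3/2; S=-4+-1675/267·τ+677/178·τ²+-677/1602·τ³=-8941/1424

  seg 0: a=2 b=284/267 c=0 d=-17/1068
  seg 1: a=4 b=233/267 c=-17/178 d=-949/534
  seg 2: a=3 b=-2483/534 c=-483/89 d=1643/534
  seg 3: a=-4 b=-1675/267 c=677/178 d=-677/1602
S(11/2) = -8941/1424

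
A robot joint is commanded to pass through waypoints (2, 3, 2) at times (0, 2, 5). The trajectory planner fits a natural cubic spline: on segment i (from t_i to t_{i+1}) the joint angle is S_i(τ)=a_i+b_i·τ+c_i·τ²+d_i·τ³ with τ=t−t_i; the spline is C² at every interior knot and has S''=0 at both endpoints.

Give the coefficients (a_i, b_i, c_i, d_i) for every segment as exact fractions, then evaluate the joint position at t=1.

  seg 0: a=2 b=2/3 c=0 d=-1/24
  seg 1: a=3 b=1/6 c=-1/4 d=1/36
S(1) = 21/8

Δ: Δ0=1/2, Δ1=-1/3
row 1: diag=10, rhs=-5; c'=3/10, d'=-1/2
back: M1=-1/2
M: M0=0, M1=-1/2, M2=0
seg 0: a=2, c=M0/2=0, d=(M1−M0)/(6·2)=-1/24, b=Δ0−h0·(2M0+M1)/6=2/3
seg 1: a=3, c=M1/2=-1/4, d=(M2−M1)/(6·3)=1/36, b=Δ1−h1·(2M1+M2)/6=1/6
t_q=1 → seg 0, τ=1; S=2+2/3·τ+0·τ²+-1/24·τ³=21/8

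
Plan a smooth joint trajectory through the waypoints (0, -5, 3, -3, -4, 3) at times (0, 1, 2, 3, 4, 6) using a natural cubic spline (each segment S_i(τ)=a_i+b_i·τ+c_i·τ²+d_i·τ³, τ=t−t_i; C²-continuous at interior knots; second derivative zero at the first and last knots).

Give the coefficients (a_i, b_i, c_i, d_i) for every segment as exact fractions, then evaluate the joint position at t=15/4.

  seg 0: a=0 b=-2047/214 c=0 d=977/214
  seg 1: a=-5 b=442/107 c=2931/214 d=-2103/214
  seg 2: a=3 b=437/214 c=-1689/107 d=1657/214
  seg 3: a=-3 b=-674/107 c=1593/214 d=-459/214
  seg 4: a=-4 b=461/214 c=108/107 d=-18/107
S(15/4) = -60837/13696

Δ: Δ0=-5, Δ1=8, Δ2=-6, Δ3=-1, Δ4=7/2
row 1: diag=4, rhs=78; c'=1/4, d'=39/2
row 2: denom=4−1·1/4=15/4; d'=(-84−1·39/2)/(15/4)=-138/5
row 3: denom=4−1·4/15=56/15; d'=(30−1·-138/5)/(56/15)=108/7
row 4: denom=6−1·15/56=321/56; d'=(27−1·108/7)/(321/56)=216/107
back: M4=216/107
back: M3=108/7−15/56·216/107=1593/107
back: M2=-138/5−4/15·1593/107=-3378/107
back: M1=39/2−1/4·-3378/107=2931/107
M: M0=0, M1=2931/107, M2=-3378/107, M3=1593/107, M4=216/107, M5=0
seg 0: a=0, c=M0/2=0, d=(M1−M0)/(6·1)=977/214, b=Δ0−h0·(2M0+M1)/6=-2047/214
seg 1: a=-5, c=M1/2=2931/214, d=(M2−M1)/(6·1)=-2103/214, b=Δ1−h1·(2M1+M2)/6=442/107
seg 2: a=3, c=M2/2=-1689/107, d=(M3−M2)/(6·1)=1657/214, b=Δ2−h2·(2M2+M3)/6=437/214
seg 3: a=-3, c=M3/2=1593/214, d=(M4−M3)/(6·1)=-459/214, b=Δ3−h3·(2M3+M4)/6=-674/107
seg 4: a=-4, c=M4/2=108/107, d=(M5−M4)/(6·2)=-18/107, b=Δ4−h4·(2M4+M5)/6=461/214
t_q=15/4 → seg 3, τ=3/4; S=-3+-674/107·τ+1593/214·τ²+-459/214·τ³=-60837/13696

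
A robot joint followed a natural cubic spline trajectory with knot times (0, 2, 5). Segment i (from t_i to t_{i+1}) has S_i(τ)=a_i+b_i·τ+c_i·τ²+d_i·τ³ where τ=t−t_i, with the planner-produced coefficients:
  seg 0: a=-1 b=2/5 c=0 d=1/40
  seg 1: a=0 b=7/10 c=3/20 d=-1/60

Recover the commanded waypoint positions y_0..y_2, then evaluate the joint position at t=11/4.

y_0 = S_0(0) = a_0 = -1
y_1 = S_1(0) = a_1 = 0
y_2 = S_1(3) = 3
t_q=11/4 is in segment 1 (τ=3/4); S_1(τ)=771/1280

y_0=-1 y_1=0 y_2=3
S(11/4) = 771/1280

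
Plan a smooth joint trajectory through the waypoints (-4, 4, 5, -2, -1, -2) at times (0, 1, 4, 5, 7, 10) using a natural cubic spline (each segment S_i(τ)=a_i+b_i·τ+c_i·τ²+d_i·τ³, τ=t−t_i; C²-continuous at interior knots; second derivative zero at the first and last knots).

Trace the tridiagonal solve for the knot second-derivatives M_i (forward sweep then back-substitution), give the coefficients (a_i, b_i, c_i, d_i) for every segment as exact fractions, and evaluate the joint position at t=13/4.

Δ: Δ0=8, Δ1=1/3, Δ2=-7, Δ3=1/2, Δ4=-1/3
row 1: diag=8, rhs=-46; c'=3/8, d'=-23/4
row 2: denom=8−3·3/8=55/8; d'=(-44−3·-23/4)/(55/8)=-214/55
row 3: denom=6−1·8/55=322/55; d'=(45−1·-214/55)/(322/55)=2689/322
row 4: denom=10−2·55/161=1500/161; d'=(-5−2·2689/322)/(1500/161)=-1747/750
back: M4=-1747/750
back: M3=2689/322−55/161·-1747/750=686/75
back: M2=-214/55−8/55·686/75=-1958/375
back: M1=-23/4−3/8·-1958/375=-474/125
M: M0=0, M1=-474/125, M2=-1958/375, M3=686/75, M4=-1747/750, M5=0
seg 0: a=-4, c=M0/2=0, d=(M1−M0)/(6·1)=-79/125, b=Δ0−h0·(2M0+M1)/6=1079/125
seg 1: a=4, c=M1/2=-237/125, d=(M2−M1)/(6·3)=-268/3375, b=Δ1−h1·(2M1+M2)/6=842/125
seg 2: a=5, c=M2/2=-979/375, d=(M3−M2)/(6·1)=898/375, b=Δ2−h2·(2M2+M3)/6=-848/125
seg 3: a=-2, c=M3/2=343/75, d=(M4−M3)/(6·2)=-2869/3000, b=Δ3−h3·(2M3+M4)/6=-1808/375
seg 4: a=-1, c=M4/2=-1747/1500, d=(M5−M4)/(6·3)=1747/13500, b=Δ4−h4·(2M4+M5)/6=499/250
t_q=13/4 → seg 1, τ=9/4; S=4+842/125·τ+-237/125·τ²+-268/3375·τ³=8653/1000

  seg 0: a=-4 b=1079/125 c=0 d=-79/125
  seg 1: a=4 b=842/125 c=-237/125 d=-268/3375
  seg 2: a=5 b=-848/125 c=-979/375 d=898/375
  seg 3: a=-2 b=-1808/375 c=343/75 d=-2869/3000
  seg 4: a=-1 b=499/250 c=-1747/1500 d=1747/13500
S(13/4) = 8653/1000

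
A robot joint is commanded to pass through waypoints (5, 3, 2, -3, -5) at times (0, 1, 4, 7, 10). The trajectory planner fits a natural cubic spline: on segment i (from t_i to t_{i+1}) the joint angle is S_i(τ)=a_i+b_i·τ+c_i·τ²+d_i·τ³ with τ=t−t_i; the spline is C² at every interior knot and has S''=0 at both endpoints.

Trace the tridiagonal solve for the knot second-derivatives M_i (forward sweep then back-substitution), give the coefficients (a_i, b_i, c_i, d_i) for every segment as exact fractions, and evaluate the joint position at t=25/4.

  seg 0: a=5 b=-371/162 c=0 d=47/162
  seg 1: a=3 b=-115/81 c=47/54 d=-247/1458
  seg 2: a=2 b=-125/162 c=-53/81 d=173/1458
  seg 3: a=-3 b=-121/81 c=67/162 d=-67/1458
S(25/4) = -1955/1152

Δ: Δ0=-2, Δ1=-1/3, Δ2=-5/3, Δ3=-2/3
row 1: diag=8, rhs=10; c'=3/8, d'=5/4
row 2: denom=12−3·3/8=87/8; d'=(-8−3·5/4)/(87/8)=-94/87
row 3: denom=12−3·8/29=324/29; d'=(6−3·-94/87)/(324/29)=67/81
back: M3=67/81
back: M2=-94/87−8/29·67/81=-106/81
back: M1=5/4−3/8·-106/81=47/27
M: M0=0, M1=47/27, M2=-106/81, M3=67/81, M4=0
seg 0: a=5, c=M0/2=0, d=(M1−M0)/(6·1)=47/162, b=Δ0−h0·(2M0+M1)/6=-371/162
seg 1: a=3, c=M1/2=47/54, d=(M2−M1)/(6·3)=-247/1458, b=Δ1−h1·(2M1+M2)/6=-115/81
seg 2: a=2, c=M2/2=-53/81, d=(M3−M2)/(6·3)=173/1458, b=Δ2−h2·(2M2+M3)/6=-125/162
seg 3: a=-3, c=M3/2=67/162, d=(M4−M3)/(6·3)=-67/1458, b=Δ3−h3·(2M3+M4)/6=-121/81
t_q=25/4 → seg 2, τ=9/4; S=2+-125/162·τ+-53/81·τ²+173/1458·τ³=-1955/1152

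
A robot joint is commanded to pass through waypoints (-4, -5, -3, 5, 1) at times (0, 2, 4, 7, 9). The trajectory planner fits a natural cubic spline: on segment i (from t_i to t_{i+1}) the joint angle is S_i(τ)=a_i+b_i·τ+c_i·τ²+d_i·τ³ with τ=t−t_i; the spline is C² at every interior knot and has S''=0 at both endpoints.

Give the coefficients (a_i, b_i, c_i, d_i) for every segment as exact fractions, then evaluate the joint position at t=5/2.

Δ: Δ0=-1/2, Δ1=1, Δ2=8/3, Δ3=-2
row 1: diag=8, rhs=9; c'=1/4, d'=9/8
row 2: denom=10−2·1/4=19/2; d'=(10−2·9/8)/(19/2)=31/38
row 3: denom=10−3·6/19=172/19; d'=(-28−3·31/38)/(172/19)=-1157/344
back: M3=-1157/344
back: M2=31/38−6/19·-1157/344=323/172
back: M1=9/8−1/4·323/172=451/688
M: M0=0, M1=451/688, M2=323/172, M3=-1157/344, M4=0
seg 0: a=-4, c=M0/2=0, d=(M1−M0)/(6·2)=451/8256, b=Δ0−h0·(2M0+M1)/6=-1483/2064
seg 1: a=-5, c=M1/2=451/1376, d=(M2−M1)/(6·2)=841/8256, b=Δ1−h1·(2M1+M2)/6=-65/1032
seg 2: a=-3, c=M2/2=323/344, d=(M3−M2)/(6·3)=-601/2064, b=Δ2−h2·(2M2+M3)/6=5099/2064
seg 3: a=5, c=M3/2=-1157/688, d=(M4−M3)/(6·2)=1157/4128, b=Δ3−h3·(2M3+M4)/6=125/516
t_q=5/2 → seg 1, τ=1/2; S=-5+-65/1032·τ+451/1376·τ²+841/8256·τ³=-108689/22016

  seg 0: a=-4 b=-1483/2064 c=0 d=451/8256
  seg 1: a=-5 b=-65/1032 c=451/1376 d=841/8256
  seg 2: a=-3 b=5099/2064 c=323/344 d=-601/2064
  seg 3: a=5 b=125/516 c=-1157/688 d=1157/4128
S(5/2) = -108689/22016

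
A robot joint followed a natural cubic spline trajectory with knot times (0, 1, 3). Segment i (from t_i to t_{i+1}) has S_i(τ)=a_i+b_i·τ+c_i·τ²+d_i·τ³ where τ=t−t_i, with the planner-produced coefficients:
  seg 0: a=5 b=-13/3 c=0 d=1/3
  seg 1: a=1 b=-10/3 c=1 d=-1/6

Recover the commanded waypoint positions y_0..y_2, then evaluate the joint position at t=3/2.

y_0=5 y_1=1 y_2=-3
S(3/2) = -7/16

y_0 = S_0(0) = a_0 = 5
y_1 = S_1(0) = a_1 = 1
y_2 = S_1(2) = -3
t_q=3/2 is in segment 1 (τ=1/2); S_1(τ)=-7/16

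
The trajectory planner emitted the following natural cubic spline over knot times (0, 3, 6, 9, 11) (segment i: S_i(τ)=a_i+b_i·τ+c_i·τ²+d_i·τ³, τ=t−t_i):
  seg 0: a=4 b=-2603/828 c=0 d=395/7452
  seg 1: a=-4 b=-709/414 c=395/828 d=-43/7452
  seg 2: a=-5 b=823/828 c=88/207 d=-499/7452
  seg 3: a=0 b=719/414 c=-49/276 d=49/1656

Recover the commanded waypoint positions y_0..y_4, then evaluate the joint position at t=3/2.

y_0=4 y_1=-4 y_2=-5 y_3=0 y_4=3
S(3/2) = -395/736

y_0 = S_0(0) = a_0 = 4
y_1 = S_1(0) = a_1 = -4
y_2 = S_2(0) = a_2 = -5
y_3 = S_3(0) = a_3 = 0
y_4 = S_3(2) = 3
t_q=3/2 is in segment 0 (τ=3/2); S_0(τ)=-395/736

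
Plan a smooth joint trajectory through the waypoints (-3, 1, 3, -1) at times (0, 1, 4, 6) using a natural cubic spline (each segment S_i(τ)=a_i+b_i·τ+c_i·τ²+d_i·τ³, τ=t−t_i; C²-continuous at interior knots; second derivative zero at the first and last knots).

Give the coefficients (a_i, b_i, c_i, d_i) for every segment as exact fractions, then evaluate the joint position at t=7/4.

Δ: Δ0=4, Δ1=2/3, Δ2=-2
row 1: diag=8, rhs=-20; c'=3/8, d'=-5/2
row 2: denom=10−3·3/8=71/8; d'=(-16−3·-5/2)/(71/8)=-68/71
back: M2=-68/71
back: M1=-5/2−3/8·-68/71=-152/71
M: M0=0, M1=-152/71, M2=-68/71, M3=0
seg 0: a=-3, c=M0/2=0, d=(M1−M0)/(6·1)=-76/213, b=Δ0−h0·(2M0+M1)/6=928/213
seg 1: a=1, c=M1/2=-76/71, d=(M2−M1)/(6·3)=14/213, b=Δ1−h1·(2M1+M2)/6=700/213
seg 2: a=3, c=M2/2=-34/71, d=(M3−M2)/(6·2)=17/213, b=Δ2−h2·(2M2+M3)/6=-290/213
t_q=7/4 → seg 1, τ=3/4; S=1+700/213·τ+-76/71·τ²+14/213·τ³=6567/2272

  seg 0: a=-3 b=928/213 c=0 d=-76/213
  seg 1: a=1 b=700/213 c=-76/71 d=14/213
  seg 2: a=3 b=-290/213 c=-34/71 d=17/213
S(7/4) = 6567/2272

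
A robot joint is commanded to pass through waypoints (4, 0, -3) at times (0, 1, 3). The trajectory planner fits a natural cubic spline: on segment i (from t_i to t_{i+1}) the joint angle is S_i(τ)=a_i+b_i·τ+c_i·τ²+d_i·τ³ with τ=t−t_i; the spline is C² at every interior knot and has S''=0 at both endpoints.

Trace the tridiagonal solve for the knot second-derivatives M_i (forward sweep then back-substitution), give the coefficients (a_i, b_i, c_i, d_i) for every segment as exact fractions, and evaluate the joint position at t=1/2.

Δ: Δ0=-4, Δ1=-3/2
row 1: diag=6, rhs=15; c'=1/3, d'=5/2
back: M1=5/2
M: M0=0, M1=5/2, M2=0
seg 0: a=4, c=M0/2=0, d=(M1−M0)/(6·1)=5/12, b=Δ0−h0·(2M0+M1)/6=-53/12
seg 1: a=0, c=M1/2=5/4, d=(M2−M1)/(6·2)=-5/24, b=Δ1−h1·(2M1+M2)/6=-19/6
t_q=1/2 → seg 0, τ=1/2; S=4+-53/12·τ+0·τ²+5/12·τ³=59/32

  seg 0: a=4 b=-53/12 c=0 d=5/12
  seg 1: a=0 b=-19/6 c=5/4 d=-5/24
S(1/2) = 59/32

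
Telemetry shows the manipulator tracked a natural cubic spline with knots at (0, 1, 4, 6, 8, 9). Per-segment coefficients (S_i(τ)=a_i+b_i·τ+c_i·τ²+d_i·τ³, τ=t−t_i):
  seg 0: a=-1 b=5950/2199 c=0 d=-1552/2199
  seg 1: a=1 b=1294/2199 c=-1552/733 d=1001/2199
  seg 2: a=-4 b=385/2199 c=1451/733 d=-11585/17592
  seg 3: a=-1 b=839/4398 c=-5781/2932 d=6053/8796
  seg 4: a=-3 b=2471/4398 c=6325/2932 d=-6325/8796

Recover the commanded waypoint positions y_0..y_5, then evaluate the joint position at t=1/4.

y_0 = S_0(0) = a_0 = -1
y_1 = S_1(0) = a_1 = 1
y_2 = S_2(0) = a_2 = -4
y_3 = S_3(0) = a_3 = -1
y_4 = S_4(0) = a_4 = -3
y_5 = S_4(1) = -1
t_q=1/4 is in segment 0 (τ=1/4); S_0(τ)=-981/2932

y_0=-1 y_1=1 y_2=-4 y_3=-1 y_4=-3 y_5=-1
S(1/4) = -981/2932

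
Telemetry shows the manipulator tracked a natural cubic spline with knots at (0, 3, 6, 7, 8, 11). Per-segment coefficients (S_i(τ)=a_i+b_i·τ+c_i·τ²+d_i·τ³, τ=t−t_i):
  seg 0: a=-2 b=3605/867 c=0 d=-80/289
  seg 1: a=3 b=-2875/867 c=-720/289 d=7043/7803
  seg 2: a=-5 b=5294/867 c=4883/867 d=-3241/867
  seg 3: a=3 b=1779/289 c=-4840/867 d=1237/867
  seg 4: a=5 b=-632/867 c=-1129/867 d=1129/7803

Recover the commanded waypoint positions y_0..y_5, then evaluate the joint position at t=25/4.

y_0 = S_0(0) = a_0 = -2
y_1 = S_1(0) = a_1 = 3
y_2 = S_2(0) = a_2 = -5
y_3 = S_3(0) = a_3 = 3
y_4 = S_4(0) = a_4 = 5
y_5 = S_4(3) = -5
t_q=25/4 is in segment 2 (τ=1/4); S_2(τ)=-58815/18496

y_0=-2 y_1=3 y_2=-5 y_3=3 y_4=5 y_5=-5
S(25/4) = -58815/18496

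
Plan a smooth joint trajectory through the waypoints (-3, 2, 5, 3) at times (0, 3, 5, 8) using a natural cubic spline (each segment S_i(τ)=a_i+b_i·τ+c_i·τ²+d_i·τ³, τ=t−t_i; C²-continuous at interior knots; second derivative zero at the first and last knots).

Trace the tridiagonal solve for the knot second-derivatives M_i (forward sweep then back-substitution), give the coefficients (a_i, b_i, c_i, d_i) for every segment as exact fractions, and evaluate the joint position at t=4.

  seg 0: a=-3 b=19/12 c=0 d=1/108
  seg 1: a=2 b=11/6 c=1/12 d=-1/8
  seg 2: a=5 b=2/3 c=-2/3 d=2/27
S(4) = 91/24

Δ: Δ0=5/3, Δ1=3/2, Δ2=-2/3
row 1: diag=10, rhs=-1; c'=1/5, d'=-1/10
row 2: denom=10−2·1/5=48/5; d'=(-13−2·-1/10)/(48/5)=-4/3
back: M2=-4/3
back: M1=-1/10−1/5·-4/3=1/6
M: M0=0, M1=1/6, M2=-4/3, M3=0
seg 0: a=-3, c=M0/2=0, d=(M1−M0)/(6·3)=1/108, b=Δ0−h0·(2M0+M1)/6=19/12
seg 1: a=2, c=M1/2=1/12, d=(M2−M1)/(6·2)=-1/8, b=Δ1−h1·(2M1+M2)/6=11/6
seg 2: a=5, c=M2/2=-2/3, d=(M3−M2)/(6·3)=2/27, b=Δ2−h2·(2M2+M3)/6=2/3
t_q=4 → seg 1, τ=1; S=2+11/6·τ+1/12·τ²+-1/8·τ³=91/24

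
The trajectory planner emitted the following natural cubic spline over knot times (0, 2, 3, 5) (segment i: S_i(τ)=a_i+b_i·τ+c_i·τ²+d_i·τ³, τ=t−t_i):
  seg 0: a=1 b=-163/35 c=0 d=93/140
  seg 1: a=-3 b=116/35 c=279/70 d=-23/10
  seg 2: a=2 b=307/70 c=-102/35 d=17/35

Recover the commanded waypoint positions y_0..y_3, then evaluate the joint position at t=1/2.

y_0 = S_0(0) = a_0 = 1
y_1 = S_1(0) = a_1 = -3
y_2 = S_2(0) = a_2 = 2
y_3 = S_2(2) = 3
t_q=1/2 is in segment 0 (τ=1/2); S_0(τ)=-279/224

y_0=1 y_1=-3 y_2=2 y_3=3
S(1/2) = -279/224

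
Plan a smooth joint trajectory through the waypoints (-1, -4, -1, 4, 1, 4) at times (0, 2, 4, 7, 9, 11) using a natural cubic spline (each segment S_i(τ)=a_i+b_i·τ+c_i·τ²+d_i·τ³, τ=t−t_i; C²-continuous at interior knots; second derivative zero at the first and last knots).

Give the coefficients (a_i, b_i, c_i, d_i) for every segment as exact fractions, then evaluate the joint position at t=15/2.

  seg 0: a=-1 b=-4313/1950 c=0 d=347/1950
  seg 1: a=-4 b=-149/1950 c=347/325 d=-109/780
  seg 2: a=-1 b=4909/1950 c=149/650 d=-20/117
  seg 3: a=4 b=-1409/1950 c=-851/650 d=359/780
  seg 4: a=1 b=-851/1950 c=472/325 d=-236/975
S(15/2) = 35037/10400

Δ: Δ0=-3/2, Δ1=3/2, Δ2=5/3, Δ3=-3/2, Δ4=3/2
row 1: diag=8, rhs=18; c'=1/4, d'=9/4
row 2: denom=10−2·1/4=19/2; d'=(1−2·9/4)/(19/2)=-7/19
row 3: denom=10−3·6/19=172/19; d'=(-19−3·-7/19)/(172/19)=-85/43
row 4: denom=8−2·19/86=325/43; d'=(18−2·-85/43)/(325/43)=944/325
back: M4=944/325
back: M3=-85/43−19/86·944/325=-851/325
back: M2=-7/19−6/19·-851/325=149/325
back: M1=9/4−1/4·149/325=694/325
M: M0=0, M1=694/325, M2=149/325, M3=-851/325, M4=944/325, M5=0
seg 0: a=-1, c=M0/2=0, d=(M1−M0)/(6·2)=347/1950, b=Δ0−h0·(2M0+M1)/6=-4313/1950
seg 1: a=-4, c=M1/2=347/325, d=(M2−M1)/(6·2)=-109/780, b=Δ1−h1·(2M1+M2)/6=-149/1950
seg 2: a=-1, c=M2/2=149/650, d=(M3−M2)/(6·3)=-20/117, b=Δ2−h2·(2M2+M3)/6=4909/1950
seg 3: a=4, c=M3/2=-851/650, d=(M4−M3)/(6·2)=359/780, b=Δ3−h3·(2M3+M4)/6=-1409/1950
seg 4: a=1, c=M4/2=472/325, d=(M5−M4)/(6·2)=-236/975, b=Δ4−h4·(2M4+M5)/6=-851/1950
t_q=15/2 → seg 3, τ=1/2; S=4+-1409/1950·τ+-851/650·τ²+359/780·τ³=35037/10400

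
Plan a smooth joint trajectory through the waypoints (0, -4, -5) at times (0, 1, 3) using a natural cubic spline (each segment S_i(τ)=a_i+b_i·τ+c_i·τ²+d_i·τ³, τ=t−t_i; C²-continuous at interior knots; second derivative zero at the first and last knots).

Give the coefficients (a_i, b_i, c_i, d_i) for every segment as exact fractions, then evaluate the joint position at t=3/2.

Δ: Δ0=-4, Δ1=-1/2
row 1: diag=6, rhs=21; c'=1/3, d'=7/2
back: M1=7/2
M: M0=0, M1=7/2, M2=0
seg 0: a=0, c=M0/2=0, d=(M1−M0)/(6·1)=7/12, b=Δ0−h0·(2M0+M1)/6=-55/12
seg 1: a=-4, c=M1/2=7/4, d=(M2−M1)/(6·2)=-7/24, b=Δ1−h1·(2M1+M2)/6=-17/6
t_q=3/2 → seg 1, τ=1/2; S=-4+-17/6·τ+7/4·τ²+-7/24·τ³=-321/64

  seg 0: a=0 b=-55/12 c=0 d=7/12
  seg 1: a=-4 b=-17/6 c=7/4 d=-7/24
S(3/2) = -321/64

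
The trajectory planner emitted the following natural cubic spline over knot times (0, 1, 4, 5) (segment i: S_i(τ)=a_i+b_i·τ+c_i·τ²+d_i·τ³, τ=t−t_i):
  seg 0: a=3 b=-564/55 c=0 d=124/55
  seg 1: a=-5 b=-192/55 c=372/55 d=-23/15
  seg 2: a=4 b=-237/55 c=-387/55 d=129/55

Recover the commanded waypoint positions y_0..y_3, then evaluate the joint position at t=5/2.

y_0=3 y_1=-5 y_2=4 y_3=-5
S(5/2) = -17/88

y_0 = S_0(0) = a_0 = 3
y_1 = S_1(0) = a_1 = -5
y_2 = S_2(0) = a_2 = 4
y_3 = S_2(1) = -5
t_q=5/2 is in segment 1 (τ=3/2); S_1(τ)=-17/88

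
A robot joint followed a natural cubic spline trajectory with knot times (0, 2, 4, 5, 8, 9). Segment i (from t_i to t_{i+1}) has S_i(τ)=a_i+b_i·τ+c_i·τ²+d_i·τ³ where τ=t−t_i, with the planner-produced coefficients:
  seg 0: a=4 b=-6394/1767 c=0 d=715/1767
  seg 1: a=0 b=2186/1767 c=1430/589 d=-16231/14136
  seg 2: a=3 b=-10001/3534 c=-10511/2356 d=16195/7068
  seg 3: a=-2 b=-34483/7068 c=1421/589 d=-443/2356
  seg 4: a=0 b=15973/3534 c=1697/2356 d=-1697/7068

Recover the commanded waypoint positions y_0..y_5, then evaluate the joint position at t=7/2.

y_0=4 y_1=0 y_2=3 y_3=-2 y_4=0 y_5=5
S(7/2) = 129793/37696

y_0 = S_0(0) = a_0 = 4
y_1 = S_1(0) = a_1 = 0
y_2 = S_2(0) = a_2 = 3
y_3 = S_3(0) = a_3 = -2
y_4 = S_4(0) = a_4 = 0
y_5 = S_4(1) = 5
t_q=7/2 is in segment 1 (τ=3/2); S_1(τ)=129793/37696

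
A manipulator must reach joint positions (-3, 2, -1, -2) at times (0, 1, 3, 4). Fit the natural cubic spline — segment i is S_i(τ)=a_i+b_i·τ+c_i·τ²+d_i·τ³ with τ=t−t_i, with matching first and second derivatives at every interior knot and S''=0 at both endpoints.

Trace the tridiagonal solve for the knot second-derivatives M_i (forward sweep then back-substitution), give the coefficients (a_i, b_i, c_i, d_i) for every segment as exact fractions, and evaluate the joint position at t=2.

Δ: Δ0=5, Δ1=-3/2, Δ2=-1
row 1: diag=6, rhs=-39; c'=1/3, d'=-13/2
row 2: denom=6−2·1/3=16/3; d'=(3−2·-13/2)/(16/3)=3
back: M2=3
back: M1=-13/2−1/3·3=-15/2
M: M0=0, M1=-15/2, M2=3, M3=0
seg 0: a=-3, c=M0/2=0, d=(M1−M0)/(6·1)=-5/4, b=Δ0−h0·(2M0+M1)/6=25/4
seg 1: a=2, c=M1/2=-15/4, d=(M2−M1)/(6·2)=7/8, b=Δ1−h1·(2M1+M2)/6=5/2
seg 2: a=-1, c=M2/2=3/2, d=(M3−M2)/(6·1)=-1/2, b=Δ2−h2·(2M2+M3)/6=-2
t_q=2 → seg 1, τ=1; S=2+5/2·τ+-15/4·τ²+7/8·τ³=13/8

  seg 0: a=-3 b=25/4 c=0 d=-5/4
  seg 1: a=2 b=5/2 c=-15/4 d=7/8
  seg 2: a=-1 b=-2 c=3/2 d=-1/2
S(2) = 13/8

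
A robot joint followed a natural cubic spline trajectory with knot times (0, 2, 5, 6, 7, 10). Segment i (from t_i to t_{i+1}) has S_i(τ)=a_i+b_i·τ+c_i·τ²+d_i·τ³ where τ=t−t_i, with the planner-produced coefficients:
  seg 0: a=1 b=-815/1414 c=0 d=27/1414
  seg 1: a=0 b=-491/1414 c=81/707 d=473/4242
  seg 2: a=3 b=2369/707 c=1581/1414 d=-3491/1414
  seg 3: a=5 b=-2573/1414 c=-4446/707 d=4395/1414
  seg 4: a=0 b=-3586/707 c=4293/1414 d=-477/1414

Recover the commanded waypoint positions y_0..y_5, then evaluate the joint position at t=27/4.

y_0 = S_0(0) = a_0 = 1
y_1 = S_1(0) = a_1 = 0
y_2 = S_2(0) = a_2 = 3
y_3 = S_3(0) = a_3 = 5
y_4 = S_4(0) = a_4 = 0
y_5 = S_4(3) = 3
t_q=27/4 is in segment 3 (τ=3/4); S_3(τ)=127529/90496

y_0=1 y_1=0 y_2=3 y_3=5 y_4=0 y_5=3
S(27/4) = 127529/90496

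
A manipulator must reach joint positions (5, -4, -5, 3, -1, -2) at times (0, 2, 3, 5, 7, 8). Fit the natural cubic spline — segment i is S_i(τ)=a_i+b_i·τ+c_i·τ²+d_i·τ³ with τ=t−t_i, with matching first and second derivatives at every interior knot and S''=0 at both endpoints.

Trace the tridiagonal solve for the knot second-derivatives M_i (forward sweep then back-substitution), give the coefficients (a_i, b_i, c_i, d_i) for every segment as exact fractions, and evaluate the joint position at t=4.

Δ: Δ0=-9/2, Δ1=-1, Δ2=4, Δ3=-2, Δ4=-1
row 1: diag=6, rhs=21; c'=1/6, d'=7/2
row 2: denom=6−1·1/6=35/6; d'=(30−1·7/2)/(35/6)=159/35
row 3: denom=8−2·12/35=256/35; d'=(-36−2·159/35)/(256/35)=-789/128
row 4: denom=6−2·35/128=349/64; d'=(6−2·-789/128)/(349/64)=1173/349
back: M4=1173/349
back: M3=-789/128−35/128·1173/349=-2472/349
back: M2=159/35−12/35·-2472/349=2433/349
back: M1=7/2−1/6·2433/349=816/349
M: M0=0, M1=816/349, M2=2433/349, M3=-2472/349, M4=1173/349, M5=0
seg 0: a=5, c=M0/2=0, d=(M1−M0)/(6·2)=68/349, b=Δ0−h0·(2M0+M1)/6=-3685/698
seg 1: a=-4, c=M1/2=408/349, d=(M2−M1)/(6·1)=539/698, b=Δ1−h1·(2M1+M2)/6=-2053/698
seg 2: a=-5, c=M2/2=2433/698, d=(M3−M2)/(6·2)=-1635/1396, b=Δ2−h2·(2M2+M3)/6=598/349
seg 3: a=3, c=M3/2=-1236/349, d=(M4−M3)/(6·2)=1215/1396, b=Δ3−h3·(2M3+M4)/6=559/349
seg 4: a=-1, c=M4/2=1173/698, d=(M5−M4)/(6·1)=-391/698, b=Δ4−h4·(2M4+M5)/6=-740/349
t_q=4 → seg 2, τ=1; S=-5+598/349·τ+2433/698·τ²+-1635/1396·τ³=-1357/1396

  seg 0: a=5 b=-3685/698 c=0 d=68/349
  seg 1: a=-4 b=-2053/698 c=408/349 d=539/698
  seg 2: a=-5 b=598/349 c=2433/698 d=-1635/1396
  seg 3: a=3 b=559/349 c=-1236/349 d=1215/1396
  seg 4: a=-1 b=-740/349 c=1173/698 d=-391/698
S(4) = -1357/1396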